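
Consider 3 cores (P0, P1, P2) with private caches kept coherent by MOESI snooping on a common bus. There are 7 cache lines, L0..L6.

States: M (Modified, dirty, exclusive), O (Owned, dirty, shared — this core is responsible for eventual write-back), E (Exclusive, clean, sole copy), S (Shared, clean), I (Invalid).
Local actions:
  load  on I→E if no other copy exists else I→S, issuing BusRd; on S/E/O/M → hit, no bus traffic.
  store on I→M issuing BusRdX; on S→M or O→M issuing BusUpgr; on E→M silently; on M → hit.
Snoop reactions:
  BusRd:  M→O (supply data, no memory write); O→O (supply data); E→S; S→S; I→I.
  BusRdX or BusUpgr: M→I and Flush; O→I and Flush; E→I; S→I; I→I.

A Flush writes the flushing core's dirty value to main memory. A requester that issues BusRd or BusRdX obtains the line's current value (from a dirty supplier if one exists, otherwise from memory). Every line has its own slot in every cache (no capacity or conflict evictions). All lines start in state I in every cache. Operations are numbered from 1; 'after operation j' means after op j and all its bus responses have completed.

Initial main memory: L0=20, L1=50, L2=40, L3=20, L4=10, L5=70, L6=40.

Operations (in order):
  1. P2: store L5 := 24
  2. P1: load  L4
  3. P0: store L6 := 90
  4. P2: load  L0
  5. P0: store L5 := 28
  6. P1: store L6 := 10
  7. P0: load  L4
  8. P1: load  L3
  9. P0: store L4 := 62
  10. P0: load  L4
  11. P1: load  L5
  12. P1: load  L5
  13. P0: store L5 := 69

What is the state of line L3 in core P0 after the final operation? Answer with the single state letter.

state = I

step 1: P2: store L5 := 24  ⟶  IIM  (L5)  txn=BusRdX  M[L5]=70
step 2: P1: load  L4  ⟶  IEI  (L4)  txn=BusRd  M[L4]=10
step 3: P0: store L6 := 90  ⟶  MII  (L6)  txn=BusRdX  M[L6]=40
step 4: P2: load  L0  ⟶  IIE  (L0)  txn=BusRd  M[L0]=20
step 5: P0: store L5 := 28  ⟶  MII  (L5)  txn=BusRdX+Flush  M[L5]=24
step 6: P1: store L6 := 10  ⟶  IMI  (L6)  txn=BusRdX+Flush  M[L6]=90
step 7: P0: load  L4  ⟶  SSI  (L4)  txn=BusRd  M[L4]=10
step 8: P1: load  L3  ⟶  IEI  (L3)  txn=BusRd  M[L3]=20
step 9: P0: store L4 := 62  ⟶  MII  (L4)  txn=BusUpgr  M[L4]=10
step 10: P0: load  L4  ⟶  MII  (L4)  txn=∅  M[L4]=10
step 11: P1: load  L5  ⟶  OSI  (L5)  txn=BusRd  M[L5]=24
step 12: P1: load  L5  ⟶  OSI  (L5)  txn=∅  M[L5]=24
step 13: P0: store L5 := 69  ⟶  MII  (L5)  txn=BusUpgr  M[L5]=24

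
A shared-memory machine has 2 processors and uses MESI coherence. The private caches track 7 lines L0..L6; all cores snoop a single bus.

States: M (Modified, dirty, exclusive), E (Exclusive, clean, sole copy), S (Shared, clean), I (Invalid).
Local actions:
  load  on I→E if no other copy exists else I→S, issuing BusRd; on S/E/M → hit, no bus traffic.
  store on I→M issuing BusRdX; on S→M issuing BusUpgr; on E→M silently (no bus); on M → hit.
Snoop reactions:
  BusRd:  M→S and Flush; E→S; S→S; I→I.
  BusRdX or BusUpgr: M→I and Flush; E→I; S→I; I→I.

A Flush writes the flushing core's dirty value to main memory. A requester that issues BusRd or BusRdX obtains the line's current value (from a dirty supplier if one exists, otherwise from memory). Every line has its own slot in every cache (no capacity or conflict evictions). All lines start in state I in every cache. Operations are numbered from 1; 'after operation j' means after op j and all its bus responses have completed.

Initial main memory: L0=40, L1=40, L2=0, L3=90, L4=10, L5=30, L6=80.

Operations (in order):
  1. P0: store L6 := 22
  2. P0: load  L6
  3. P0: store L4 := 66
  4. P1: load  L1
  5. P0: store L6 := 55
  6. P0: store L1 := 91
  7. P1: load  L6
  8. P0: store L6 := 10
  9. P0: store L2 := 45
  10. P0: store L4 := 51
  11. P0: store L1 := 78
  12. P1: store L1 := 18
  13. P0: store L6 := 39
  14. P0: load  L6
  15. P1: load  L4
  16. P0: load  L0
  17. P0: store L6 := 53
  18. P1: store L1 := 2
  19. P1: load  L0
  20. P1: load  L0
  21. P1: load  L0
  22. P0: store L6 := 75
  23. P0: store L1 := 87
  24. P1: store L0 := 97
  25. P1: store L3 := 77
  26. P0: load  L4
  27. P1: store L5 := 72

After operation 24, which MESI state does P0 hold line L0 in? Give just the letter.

state = I

  op1 P0: store L6 := 22 → M/I on L6; bus BusRdX; mem=80
  op2 P0: load  L6 → M/I on L6; bus (none); mem=80
  op3 P0: store L4 := 66 → M/I on L4; bus BusRdX; mem=10
  op4 P1: load  L1 → I/E on L1; bus BusRd; mem=40
  op5 P0: store L6 := 55 → M/I on L6; bus (none); mem=80
  op6 P0: store L1 := 91 → M/I on L1; bus BusRdX; mem=40
  op7 P1: load  L6 → S/S on L6; bus BusRd Flush; mem=55
  op8 P0: store L6 := 10 → M/I on L6; bus BusUpgr; mem=55
  op9 P0: store L2 := 45 → M/I on L2; bus BusRdX; mem=0
  op10 P0: store L4 := 51 → M/I on L4; bus (none); mem=10
  op11 P0: store L1 := 78 → M/I on L1; bus (none); mem=40
  op12 P1: store L1 := 18 → I/M on L1; bus BusRdX Flush; mem=78
  op13 P0: store L6 := 39 → M/I on L6; bus (none); mem=55
  op14 P0: load  L6 → M/I on L6; bus (none); mem=55
  op15 P1: load  L4 → S/S on L4; bus BusRd Flush; mem=51
  op16 P0: load  L0 → E/I on L0; bus BusRd; mem=40
  op17 P0: store L6 := 53 → M/I on L6; bus (none); mem=55
  op18 P1: store L1 := 2 → I/M on L1; bus (none); mem=78
  op19 P1: load  L0 → S/S on L0; bus BusRd; mem=40
  op20 P1: load  L0 → S/S on L0; bus (none); mem=40
  op21 P1: load  L0 → S/S on L0; bus (none); mem=40
  op22 P0: store L6 := 75 → M/I on L6; bus (none); mem=55
  op23 P0: store L1 := 87 → M/I on L1; bus BusRdX Flush; mem=2
  op24 P1: store L0 := 97 → I/M on L0; bus BusUpgr; mem=40
  op25 P1: store L3 := 77 → I/M on L3; bus BusRdX; mem=90
  op26 P0: load  L4 → S/S on L4; bus (none); mem=51
  op27 P1: store L5 := 72 → I/M on L5; bus BusRdX; mem=30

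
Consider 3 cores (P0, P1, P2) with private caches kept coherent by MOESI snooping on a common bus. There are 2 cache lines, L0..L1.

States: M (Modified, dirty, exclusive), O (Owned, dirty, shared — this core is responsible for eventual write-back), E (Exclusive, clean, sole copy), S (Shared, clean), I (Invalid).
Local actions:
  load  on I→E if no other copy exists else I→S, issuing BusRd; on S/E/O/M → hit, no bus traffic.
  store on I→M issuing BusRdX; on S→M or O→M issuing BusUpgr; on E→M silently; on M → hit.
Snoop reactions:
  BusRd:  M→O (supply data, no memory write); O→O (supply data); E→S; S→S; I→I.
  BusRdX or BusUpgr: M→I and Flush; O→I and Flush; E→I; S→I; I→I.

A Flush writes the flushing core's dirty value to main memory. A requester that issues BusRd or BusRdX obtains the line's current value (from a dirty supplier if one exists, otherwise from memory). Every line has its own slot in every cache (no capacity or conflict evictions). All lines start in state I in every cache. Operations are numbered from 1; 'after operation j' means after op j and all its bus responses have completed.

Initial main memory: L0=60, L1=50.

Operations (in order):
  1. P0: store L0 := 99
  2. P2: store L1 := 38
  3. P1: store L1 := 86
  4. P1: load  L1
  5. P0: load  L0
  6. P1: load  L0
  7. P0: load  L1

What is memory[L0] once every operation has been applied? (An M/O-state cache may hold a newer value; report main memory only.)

memory[L0] = 60

[1] P0: store L0 := 99 | P0:M(99), P1:I, P2:I | bus: BusRdX
[2] P2: store L1 := 38 | P0:I, P1:I, P2:M(38) | bus: BusRdX
[3] P1: store L1 := 86 | P0:I, P1:M(86), P2:I | bus: BusRdX,Flush
[4] P1: load  L1 | P0:I, P1:M(86), P2:I | bus: none
[5] P0: load  L0 | P0:M(99), P1:I, P2:I | bus: none
[6] P1: load  L0 | P0:O(99), P1:S(99), P2:I | bus: BusRd
[7] P0: load  L1 | P0:S(86), P1:O(86), P2:I | bus: BusRd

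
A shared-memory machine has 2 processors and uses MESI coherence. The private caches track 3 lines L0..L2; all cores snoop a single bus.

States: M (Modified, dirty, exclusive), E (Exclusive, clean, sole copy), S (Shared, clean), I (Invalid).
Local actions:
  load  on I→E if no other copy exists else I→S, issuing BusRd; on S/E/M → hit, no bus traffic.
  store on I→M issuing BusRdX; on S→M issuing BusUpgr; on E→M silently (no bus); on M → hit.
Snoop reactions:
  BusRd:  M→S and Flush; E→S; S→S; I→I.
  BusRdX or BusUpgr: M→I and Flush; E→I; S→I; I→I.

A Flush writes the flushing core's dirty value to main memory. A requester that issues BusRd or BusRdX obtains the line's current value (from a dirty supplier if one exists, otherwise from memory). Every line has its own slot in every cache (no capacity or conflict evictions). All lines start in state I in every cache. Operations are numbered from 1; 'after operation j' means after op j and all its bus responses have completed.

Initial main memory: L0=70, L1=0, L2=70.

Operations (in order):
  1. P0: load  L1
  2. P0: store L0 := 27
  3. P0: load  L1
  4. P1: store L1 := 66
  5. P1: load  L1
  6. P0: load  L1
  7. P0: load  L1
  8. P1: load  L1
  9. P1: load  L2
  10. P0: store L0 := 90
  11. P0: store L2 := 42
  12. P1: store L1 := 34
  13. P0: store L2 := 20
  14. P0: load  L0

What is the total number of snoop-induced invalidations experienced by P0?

invalidations = 2

  op1 P0: load  L1 → E/I on L1; bus BusRd; mem=0
  op2 P0: store L0 := 27 → M/I on L0; bus BusRdX; mem=70
  op3 P0: load  L1 → E/I on L1; bus (none); mem=0
  op4 P1: store L1 := 66 → I/M on L1; bus BusRdX; mem=0
  op5 P1: load  L1 → I/M on L1; bus (none); mem=0
  op6 P0: load  L1 → S/S on L1; bus BusRd Flush; mem=66
  op7 P0: load  L1 → S/S on L1; bus (none); mem=66
  op8 P1: load  L1 → S/S on L1; bus (none); mem=66
  op9 P1: load  L2 → I/E on L2; bus BusRd; mem=70
  op10 P0: store L0 := 90 → M/I on L0; bus (none); mem=70
  op11 P0: store L2 := 42 → M/I on L2; bus BusRdX; mem=70
  op12 P1: store L1 := 34 → I/M on L1; bus BusUpgr; mem=66
  op13 P0: store L2 := 20 → M/I on L2; bus (none); mem=70
  op14 P0: load  L0 → M/I on L0; bus (none); mem=70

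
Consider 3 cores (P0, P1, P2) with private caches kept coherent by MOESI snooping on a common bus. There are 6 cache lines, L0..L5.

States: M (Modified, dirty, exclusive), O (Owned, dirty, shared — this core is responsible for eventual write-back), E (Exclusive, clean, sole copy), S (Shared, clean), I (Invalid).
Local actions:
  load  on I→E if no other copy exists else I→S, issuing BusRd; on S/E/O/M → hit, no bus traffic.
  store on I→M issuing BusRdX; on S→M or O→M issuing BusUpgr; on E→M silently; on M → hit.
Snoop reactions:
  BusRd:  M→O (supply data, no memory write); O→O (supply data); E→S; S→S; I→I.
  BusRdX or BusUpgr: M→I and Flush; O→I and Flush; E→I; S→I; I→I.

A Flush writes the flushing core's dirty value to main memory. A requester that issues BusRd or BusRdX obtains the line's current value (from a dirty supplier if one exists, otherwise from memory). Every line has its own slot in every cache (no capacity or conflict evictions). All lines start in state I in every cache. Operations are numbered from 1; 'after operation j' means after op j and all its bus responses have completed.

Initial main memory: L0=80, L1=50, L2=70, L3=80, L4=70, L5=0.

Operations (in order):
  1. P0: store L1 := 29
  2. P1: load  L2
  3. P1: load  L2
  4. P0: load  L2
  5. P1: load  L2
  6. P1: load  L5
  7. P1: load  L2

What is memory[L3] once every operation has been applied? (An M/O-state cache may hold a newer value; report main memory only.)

memory[L3] = 80

1. P0: store L1 := 29  bus=[BusRdX]  L1: P0=M P1=I P2=I  mem[L1]=50
2. P1: load  L2  bus=[BusRd]  L2: P0=I P1=E P2=I  mem[L2]=70
3. P1: load  L2  bus=[-]  L2: P0=I P1=E P2=I  mem[L2]=70
4. P0: load  L2  bus=[BusRd]  L2: P0=S P1=S P2=I  mem[L2]=70
5. P1: load  L2  bus=[-]  L2: P0=S P1=S P2=I  mem[L2]=70
6. P1: load  L5  bus=[BusRd]  L5: P0=I P1=E P2=I  mem[L5]=0
7. P1: load  L2  bus=[-]  L2: P0=S P1=S P2=I  mem[L2]=70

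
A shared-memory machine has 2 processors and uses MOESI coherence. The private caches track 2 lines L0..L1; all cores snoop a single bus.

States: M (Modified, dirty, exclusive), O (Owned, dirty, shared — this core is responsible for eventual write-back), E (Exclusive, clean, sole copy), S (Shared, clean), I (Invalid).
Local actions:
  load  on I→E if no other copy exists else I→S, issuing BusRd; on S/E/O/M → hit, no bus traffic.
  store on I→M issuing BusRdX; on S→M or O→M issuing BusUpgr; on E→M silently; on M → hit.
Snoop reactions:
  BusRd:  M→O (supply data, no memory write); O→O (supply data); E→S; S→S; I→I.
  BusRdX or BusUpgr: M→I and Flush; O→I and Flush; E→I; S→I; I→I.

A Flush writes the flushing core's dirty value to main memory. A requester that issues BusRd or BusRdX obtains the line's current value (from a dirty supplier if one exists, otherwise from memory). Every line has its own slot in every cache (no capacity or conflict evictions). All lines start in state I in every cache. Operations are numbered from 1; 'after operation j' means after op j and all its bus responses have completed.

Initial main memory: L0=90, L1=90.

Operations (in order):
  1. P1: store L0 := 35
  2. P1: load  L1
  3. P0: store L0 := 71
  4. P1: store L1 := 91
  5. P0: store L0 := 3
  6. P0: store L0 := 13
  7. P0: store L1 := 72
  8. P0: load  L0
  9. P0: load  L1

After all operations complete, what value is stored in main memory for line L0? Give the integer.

memory[L0] = 35

[1] P1: store L0 := 35 | P0:I, P1:M(35) | bus: BusRdX
[2] P1: load  L1 | P0:I, P1:E(90) | bus: BusRd
[3] P0: store L0 := 71 | P0:M(71), P1:I | bus: BusRdX,Flush
[4] P1: store L1 := 91 | P0:I, P1:M(91) | bus: none
[5] P0: store L0 := 3 | P0:M(3), P1:I | bus: none
[6] P0: store L0 := 13 | P0:M(13), P1:I | bus: none
[7] P0: store L1 := 72 | P0:M(72), P1:I | bus: BusRdX,Flush
[8] P0: load  L0 | P0:M(13), P1:I | bus: none
[9] P0: load  L1 | P0:M(72), P1:I | bus: none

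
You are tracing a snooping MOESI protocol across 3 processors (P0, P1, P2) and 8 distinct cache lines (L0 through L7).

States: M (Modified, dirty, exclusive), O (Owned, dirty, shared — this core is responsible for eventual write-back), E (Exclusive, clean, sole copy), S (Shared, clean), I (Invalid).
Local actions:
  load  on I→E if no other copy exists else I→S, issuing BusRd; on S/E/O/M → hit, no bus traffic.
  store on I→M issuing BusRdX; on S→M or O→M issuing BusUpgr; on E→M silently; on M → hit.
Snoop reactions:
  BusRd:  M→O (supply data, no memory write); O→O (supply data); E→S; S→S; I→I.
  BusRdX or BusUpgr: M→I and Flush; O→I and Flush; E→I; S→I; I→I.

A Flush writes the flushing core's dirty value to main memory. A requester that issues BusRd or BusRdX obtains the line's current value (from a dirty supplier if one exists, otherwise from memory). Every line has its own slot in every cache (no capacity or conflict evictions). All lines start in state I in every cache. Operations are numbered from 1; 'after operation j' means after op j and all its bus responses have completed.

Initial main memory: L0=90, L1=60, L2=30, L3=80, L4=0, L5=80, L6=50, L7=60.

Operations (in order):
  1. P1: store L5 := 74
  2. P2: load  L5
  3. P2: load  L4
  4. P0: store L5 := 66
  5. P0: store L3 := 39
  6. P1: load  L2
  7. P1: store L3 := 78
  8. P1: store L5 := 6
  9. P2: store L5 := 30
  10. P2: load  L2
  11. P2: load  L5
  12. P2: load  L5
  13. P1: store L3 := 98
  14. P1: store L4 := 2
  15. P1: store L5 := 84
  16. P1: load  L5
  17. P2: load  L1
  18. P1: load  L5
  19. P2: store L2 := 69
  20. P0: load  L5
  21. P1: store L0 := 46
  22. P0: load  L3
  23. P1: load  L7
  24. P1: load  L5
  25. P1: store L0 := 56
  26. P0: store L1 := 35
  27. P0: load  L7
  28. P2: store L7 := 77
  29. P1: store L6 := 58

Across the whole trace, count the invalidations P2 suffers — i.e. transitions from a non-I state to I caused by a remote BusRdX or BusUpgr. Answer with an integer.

invalidations = 4

step 1: P1: store L5 := 74  ⟶  IMI  (L5)  txn=BusRdX  M[L5]=80
step 2: P2: load  L5  ⟶  IOS  (L5)  txn=BusRd  M[L5]=80
step 3: P2: load  L4  ⟶  IIE  (L4)  txn=BusRd  M[L4]=0
step 4: P0: store L5 := 66  ⟶  MII  (L5)  txn=BusRdX+Flush  M[L5]=74
step 5: P0: store L3 := 39  ⟶  MII  (L3)  txn=BusRdX  M[L3]=80
step 6: P1: load  L2  ⟶  IEI  (L2)  txn=BusRd  M[L2]=30
step 7: P1: store L3 := 78  ⟶  IMI  (L3)  txn=BusRdX+Flush  M[L3]=39
step 8: P1: store L5 := 6  ⟶  IMI  (L5)  txn=BusRdX+Flush  M[L5]=66
step 9: P2: store L5 := 30  ⟶  IIM  (L5)  txn=BusRdX+Flush  M[L5]=6
step 10: P2: load  L2  ⟶  ISS  (L2)  txn=BusRd  M[L2]=30
step 11: P2: load  L5  ⟶  IIM  (L5)  txn=∅  M[L5]=6
step 12: P2: load  L5  ⟶  IIM  (L5)  txn=∅  M[L5]=6
step 13: P1: store L3 := 98  ⟶  IMI  (L3)  txn=∅  M[L3]=39
step 14: P1: store L4 := 2  ⟶  IMI  (L4)  txn=BusRdX  M[L4]=0
step 15: P1: store L5 := 84  ⟶  IMI  (L5)  txn=BusRdX+Flush  M[L5]=30
step 16: P1: load  L5  ⟶  IMI  (L5)  txn=∅  M[L5]=30
step 17: P2: load  L1  ⟶  IIE  (L1)  txn=BusRd  M[L1]=60
step 18: P1: load  L5  ⟶  IMI  (L5)  txn=∅  M[L5]=30
step 19: P2: store L2 := 69  ⟶  IIM  (L2)  txn=BusUpgr  M[L2]=30
step 20: P0: load  L5  ⟶  SOI  (L5)  txn=BusRd  M[L5]=30
step 21: P1: store L0 := 46  ⟶  IMI  (L0)  txn=BusRdX  M[L0]=90
step 22: P0: load  L3  ⟶  SOI  (L3)  txn=BusRd  M[L3]=39
step 23: P1: load  L7  ⟶  IEI  (L7)  txn=BusRd  M[L7]=60
step 24: P1: load  L5  ⟶  SOI  (L5)  txn=∅  M[L5]=30
step 25: P1: store L0 := 56  ⟶  IMI  (L0)  txn=∅  M[L0]=90
step 26: P0: store L1 := 35  ⟶  MII  (L1)  txn=BusRdX  M[L1]=60
step 27: P0: load  L7  ⟶  SSI  (L7)  txn=BusRd  M[L7]=60
step 28: P2: store L7 := 77  ⟶  IIM  (L7)  txn=BusRdX  M[L7]=60
step 29: P1: store L6 := 58  ⟶  IMI  (L6)  txn=BusRdX  M[L6]=50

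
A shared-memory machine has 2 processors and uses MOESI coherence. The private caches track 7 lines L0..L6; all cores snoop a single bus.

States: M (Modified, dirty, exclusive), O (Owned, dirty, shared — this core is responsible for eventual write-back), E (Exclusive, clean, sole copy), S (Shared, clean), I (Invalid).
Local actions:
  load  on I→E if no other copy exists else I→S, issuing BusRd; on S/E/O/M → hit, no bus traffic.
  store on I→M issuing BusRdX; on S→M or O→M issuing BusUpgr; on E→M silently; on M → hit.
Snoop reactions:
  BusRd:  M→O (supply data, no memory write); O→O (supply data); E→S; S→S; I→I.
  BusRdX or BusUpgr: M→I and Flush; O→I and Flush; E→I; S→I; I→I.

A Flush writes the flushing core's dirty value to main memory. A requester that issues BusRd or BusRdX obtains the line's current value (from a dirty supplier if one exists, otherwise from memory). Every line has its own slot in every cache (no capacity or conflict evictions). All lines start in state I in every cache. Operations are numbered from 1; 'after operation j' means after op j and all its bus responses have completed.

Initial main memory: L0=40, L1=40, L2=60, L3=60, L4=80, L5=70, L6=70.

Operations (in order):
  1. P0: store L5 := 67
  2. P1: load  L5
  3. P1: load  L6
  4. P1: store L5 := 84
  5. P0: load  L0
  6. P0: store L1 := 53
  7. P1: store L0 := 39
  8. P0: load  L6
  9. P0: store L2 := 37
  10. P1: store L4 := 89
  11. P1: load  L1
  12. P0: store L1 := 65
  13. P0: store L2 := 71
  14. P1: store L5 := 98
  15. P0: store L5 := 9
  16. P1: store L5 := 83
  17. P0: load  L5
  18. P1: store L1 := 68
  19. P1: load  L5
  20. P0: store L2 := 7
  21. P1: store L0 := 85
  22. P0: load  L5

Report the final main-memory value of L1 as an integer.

memory[L1] = 65

step 1: P0: store L5 := 67  ⟶  MI  (L5)  txn=BusRdX  M[L5]=70
step 2: P1: load  L5  ⟶  OS  (L5)  txn=BusRd  M[L5]=70
step 3: P1: load  L6  ⟶  IE  (L6)  txn=BusRd  M[L6]=70
step 4: P1: store L5 := 84  ⟶  IM  (L5)  txn=BusUpgr+Flush  M[L5]=67
step 5: P0: load  L0  ⟶  EI  (L0)  txn=BusRd  M[L0]=40
step 6: P0: store L1 := 53  ⟶  MI  (L1)  txn=BusRdX  M[L1]=40
step 7: P1: store L0 := 39  ⟶  IM  (L0)  txn=BusRdX  M[L0]=40
step 8: P0: load  L6  ⟶  SS  (L6)  txn=BusRd  M[L6]=70
step 9: P0: store L2 := 37  ⟶  MI  (L2)  txn=BusRdX  M[L2]=60
step 10: P1: store L4 := 89  ⟶  IM  (L4)  txn=BusRdX  M[L4]=80
step 11: P1: load  L1  ⟶  OS  (L1)  txn=BusRd  M[L1]=40
step 12: P0: store L1 := 65  ⟶  MI  (L1)  txn=BusUpgr  M[L1]=40
step 13: P0: store L2 := 71  ⟶  MI  (L2)  txn=∅  M[L2]=60
step 14: P1: store L5 := 98  ⟶  IM  (L5)  txn=∅  M[L5]=67
step 15: P0: store L5 := 9  ⟶  MI  (L5)  txn=BusRdX+Flush  M[L5]=98
step 16: P1: store L5 := 83  ⟶  IM  (L5)  txn=BusRdX+Flush  M[L5]=9
step 17: P0: load  L5  ⟶  SO  (L5)  txn=BusRd  M[L5]=9
step 18: P1: store L1 := 68  ⟶  IM  (L1)  txn=BusRdX+Flush  M[L1]=65
step 19: P1: load  L5  ⟶  SO  (L5)  txn=∅  M[L5]=9
step 20: P0: store L2 := 7  ⟶  MI  (L2)  txn=∅  M[L2]=60
step 21: P1: store L0 := 85  ⟶  IM  (L0)  txn=∅  M[L0]=40
step 22: P0: load  L5  ⟶  SO  (L5)  txn=∅  M[L5]=9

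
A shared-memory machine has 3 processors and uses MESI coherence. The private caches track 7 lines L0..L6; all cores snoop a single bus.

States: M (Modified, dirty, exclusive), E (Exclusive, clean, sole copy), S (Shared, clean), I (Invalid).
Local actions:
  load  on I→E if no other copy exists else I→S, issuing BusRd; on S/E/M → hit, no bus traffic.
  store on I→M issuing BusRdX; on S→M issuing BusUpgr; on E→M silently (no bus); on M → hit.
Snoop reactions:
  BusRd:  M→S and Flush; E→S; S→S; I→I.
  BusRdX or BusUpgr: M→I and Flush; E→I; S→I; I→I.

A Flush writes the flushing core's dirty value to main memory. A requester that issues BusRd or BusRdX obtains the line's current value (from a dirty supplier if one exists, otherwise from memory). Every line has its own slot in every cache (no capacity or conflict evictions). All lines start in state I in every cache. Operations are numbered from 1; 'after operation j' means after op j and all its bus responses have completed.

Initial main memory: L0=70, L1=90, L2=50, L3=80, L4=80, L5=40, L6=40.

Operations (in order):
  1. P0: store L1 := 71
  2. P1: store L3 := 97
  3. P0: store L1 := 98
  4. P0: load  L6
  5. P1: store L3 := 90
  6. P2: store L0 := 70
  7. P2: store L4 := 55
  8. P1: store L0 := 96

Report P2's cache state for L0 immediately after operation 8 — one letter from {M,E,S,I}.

state = I

1. P0: store L1 := 71  bus=[BusRdX]  L1: P0=M P1=I P2=I  mem[L1]=90
2. P1: store L3 := 97  bus=[BusRdX]  L3: P0=I P1=M P2=I  mem[L3]=80
3. P0: store L1 := 98  bus=[-]  L1: P0=M P1=I P2=I  mem[L1]=90
4. P0: load  L6  bus=[BusRd]  L6: P0=E P1=I P2=I  mem[L6]=40
5. P1: store L3 := 90  bus=[-]  L3: P0=I P1=M P2=I  mem[L3]=80
6. P2: store L0 := 70  bus=[BusRdX]  L0: P0=I P1=I P2=M  mem[L0]=70
7. P2: store L4 := 55  bus=[BusRdX]  L4: P0=I P1=I P2=M  mem[L4]=80
8. P1: store L0 := 96  bus=[BusRdX,Flush]  L0: P0=I P1=M P2=I  mem[L0]=70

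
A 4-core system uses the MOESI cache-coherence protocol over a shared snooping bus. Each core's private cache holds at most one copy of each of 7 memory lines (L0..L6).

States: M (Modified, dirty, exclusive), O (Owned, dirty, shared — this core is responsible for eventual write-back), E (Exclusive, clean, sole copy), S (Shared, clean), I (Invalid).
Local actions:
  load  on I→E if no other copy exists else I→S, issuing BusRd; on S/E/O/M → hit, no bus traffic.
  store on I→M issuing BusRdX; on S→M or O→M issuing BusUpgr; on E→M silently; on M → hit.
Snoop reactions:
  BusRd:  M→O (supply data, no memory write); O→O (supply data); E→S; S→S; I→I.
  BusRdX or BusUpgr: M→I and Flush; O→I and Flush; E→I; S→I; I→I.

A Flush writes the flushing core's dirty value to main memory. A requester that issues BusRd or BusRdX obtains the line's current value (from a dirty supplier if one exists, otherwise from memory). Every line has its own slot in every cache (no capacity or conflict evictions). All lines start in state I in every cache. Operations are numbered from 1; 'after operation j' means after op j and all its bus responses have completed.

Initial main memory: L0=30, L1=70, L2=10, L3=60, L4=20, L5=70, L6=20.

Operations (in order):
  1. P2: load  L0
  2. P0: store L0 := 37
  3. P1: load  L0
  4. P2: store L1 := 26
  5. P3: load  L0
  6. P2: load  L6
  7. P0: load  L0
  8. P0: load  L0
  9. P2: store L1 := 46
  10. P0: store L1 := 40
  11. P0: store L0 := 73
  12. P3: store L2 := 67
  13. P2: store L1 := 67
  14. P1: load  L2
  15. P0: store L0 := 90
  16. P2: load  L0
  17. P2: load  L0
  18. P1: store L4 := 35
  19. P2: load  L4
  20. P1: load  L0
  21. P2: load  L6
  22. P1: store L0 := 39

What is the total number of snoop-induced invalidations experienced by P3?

[1] P2: load  L0 | P0:I, P1:I, P2:E(30), P3:I | bus: BusRd
[2] P0: store L0 := 37 | P0:M(37), P1:I, P2:I, P3:I | bus: BusRdX
[3] P1: load  L0 | P0:O(37), P1:S(37), P2:I, P3:I | bus: BusRd
[4] P2: store L1 := 26 | P0:I, P1:I, P2:M(26), P3:I | bus: BusRdX
[5] P3: load  L0 | P0:O(37), P1:S(37), P2:I, P3:S(37) | bus: BusRd
[6] P2: load  L6 | P0:I, P1:I, P2:E(20), P3:I | bus: BusRd
[7] P0: load  L0 | P0:O(37), P1:S(37), P2:I, P3:S(37) | bus: none
[8] P0: load  L0 | P0:O(37), P1:S(37), P2:I, P3:S(37) | bus: none
[9] P2: store L1 := 46 | P0:I, P1:I, P2:M(46), P3:I | bus: none
[10] P0: store L1 := 40 | P0:M(40), P1:I, P2:I, P3:I | bus: BusRdX,Flush
[11] P0: store L0 := 73 | P0:M(73), P1:I, P2:I, P3:I | bus: BusUpgr
[12] P3: store L2 := 67 | P0:I, P1:I, P2:I, P3:M(67) | bus: BusRdX
[13] P2: store L1 := 67 | P0:I, P1:I, P2:M(67), P3:I | bus: BusRdX,Flush
[14] P1: load  L2 | P0:I, P1:S(67), P2:I, P3:O(67) | bus: BusRd
[15] P0: store L0 := 90 | P0:M(90), P1:I, P2:I, P3:I | bus: none
[16] P2: load  L0 | P0:O(90), P1:I, P2:S(90), P3:I | bus: BusRd
[17] P2: load  L0 | P0:O(90), P1:I, P2:S(90), P3:I | bus: none
[18] P1: store L4 := 35 | P0:I, P1:M(35), P2:I, P3:I | bus: BusRdX
[19] P2: load  L4 | P0:I, P1:O(35), P2:S(35), P3:I | bus: BusRd
[20] P1: load  L0 | P0:O(90), P1:S(90), P2:S(90), P3:I | bus: BusRd
[21] P2: load  L6 | P0:I, P1:I, P2:E(20), P3:I | bus: none
[22] P1: store L0 := 39 | P0:I, P1:M(39), P2:I, P3:I | bus: BusUpgr,Flush

invalidations = 1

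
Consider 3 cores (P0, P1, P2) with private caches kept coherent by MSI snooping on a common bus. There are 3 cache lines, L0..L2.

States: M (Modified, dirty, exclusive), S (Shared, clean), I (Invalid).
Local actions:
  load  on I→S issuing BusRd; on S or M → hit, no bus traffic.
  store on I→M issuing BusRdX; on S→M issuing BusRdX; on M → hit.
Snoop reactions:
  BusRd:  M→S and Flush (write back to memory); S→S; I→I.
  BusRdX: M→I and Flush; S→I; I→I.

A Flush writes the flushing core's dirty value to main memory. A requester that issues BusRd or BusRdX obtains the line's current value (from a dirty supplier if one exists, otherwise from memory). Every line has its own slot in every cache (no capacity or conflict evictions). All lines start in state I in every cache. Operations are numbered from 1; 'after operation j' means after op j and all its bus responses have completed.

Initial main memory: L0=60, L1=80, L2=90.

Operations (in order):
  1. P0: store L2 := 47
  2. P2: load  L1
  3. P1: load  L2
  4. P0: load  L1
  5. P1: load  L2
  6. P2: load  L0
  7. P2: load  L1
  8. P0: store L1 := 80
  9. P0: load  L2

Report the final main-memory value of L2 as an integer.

memory[L2] = 47

[1] P0: store L2 := 47 | P0:M(47), P1:I, P2:I | bus: BusRdX
[2] P2: load  L1 | P0:I, P1:I, P2:S(80) | bus: BusRd
[3] P1: load  L2 | P0:S(47), P1:S(47), P2:I | bus: BusRd,Flush
[4] P0: load  L1 | P0:S(80), P1:I, P2:S(80) | bus: BusRd
[5] P1: load  L2 | P0:S(47), P1:S(47), P2:I | bus: none
[6] P2: load  L0 | P0:I, P1:I, P2:S(60) | bus: BusRd
[7] P2: load  L1 | P0:S(80), P1:I, P2:S(80) | bus: none
[8] P0: store L1 := 80 | P0:M(80), P1:I, P2:I | bus: BusRdX
[9] P0: load  L2 | P0:S(47), P1:S(47), P2:I | bus: none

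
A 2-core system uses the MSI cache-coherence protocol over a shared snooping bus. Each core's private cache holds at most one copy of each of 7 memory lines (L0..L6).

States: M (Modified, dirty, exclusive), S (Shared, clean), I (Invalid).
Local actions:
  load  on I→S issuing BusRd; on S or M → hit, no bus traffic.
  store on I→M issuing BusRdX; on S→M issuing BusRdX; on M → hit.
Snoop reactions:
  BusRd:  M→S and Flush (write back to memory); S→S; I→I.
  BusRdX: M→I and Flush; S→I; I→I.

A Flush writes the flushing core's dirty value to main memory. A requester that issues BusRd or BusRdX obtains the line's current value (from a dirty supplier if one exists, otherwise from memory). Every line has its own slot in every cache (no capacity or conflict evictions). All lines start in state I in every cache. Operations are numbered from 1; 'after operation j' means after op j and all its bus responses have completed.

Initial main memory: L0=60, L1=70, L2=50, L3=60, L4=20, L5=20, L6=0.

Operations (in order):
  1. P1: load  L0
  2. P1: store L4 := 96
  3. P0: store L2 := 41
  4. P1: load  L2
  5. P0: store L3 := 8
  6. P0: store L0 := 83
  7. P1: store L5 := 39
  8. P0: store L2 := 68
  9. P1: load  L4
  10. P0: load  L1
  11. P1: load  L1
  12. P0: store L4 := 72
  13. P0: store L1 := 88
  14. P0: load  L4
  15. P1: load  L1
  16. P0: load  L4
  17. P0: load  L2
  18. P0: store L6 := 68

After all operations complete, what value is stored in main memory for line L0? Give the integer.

1. P1: load  L0  bus=[BusRd]  L0: P0=I P1=S  mem[L0]=60
2. P1: store L4 := 96  bus=[BusRdX]  L4: P0=I P1=M  mem[L4]=20
3. P0: store L2 := 41  bus=[BusRdX]  L2: P0=M P1=I  mem[L2]=50
4. P1: load  L2  bus=[BusRd,Flush]  L2: P0=S P1=S  mem[L2]=41
5. P0: store L3 := 8  bus=[BusRdX]  L3: P0=M P1=I  mem[L3]=60
6. P0: store L0 := 83  bus=[BusRdX]  L0: P0=M P1=I  mem[L0]=60
7. P1: store L5 := 39  bus=[BusRdX]  L5: P0=I P1=M  mem[L5]=20
8. P0: store L2 := 68  bus=[BusRdX]  L2: P0=M P1=I  mem[L2]=41
9. P1: load  L4  bus=[-]  L4: P0=I P1=M  mem[L4]=20
10. P0: load  L1  bus=[BusRd]  L1: P0=S P1=I  mem[L1]=70
11. P1: load  L1  bus=[BusRd]  L1: P0=S P1=S  mem[L1]=70
12. P0: store L4 := 72  bus=[BusRdX,Flush]  L4: P0=M P1=I  mem[L4]=96
13. P0: store L1 := 88  bus=[BusRdX]  L1: P0=M P1=I  mem[L1]=70
14. P0: load  L4  bus=[-]  L4: P0=M P1=I  mem[L4]=96
15. P1: load  L1  bus=[BusRd,Flush]  L1: P0=S P1=S  mem[L1]=88
16. P0: load  L4  bus=[-]  L4: P0=M P1=I  mem[L4]=96
17. P0: load  L2  bus=[-]  L2: P0=M P1=I  mem[L2]=41
18. P0: store L6 := 68  bus=[BusRdX]  L6: P0=M P1=I  mem[L6]=0

memory[L0] = 60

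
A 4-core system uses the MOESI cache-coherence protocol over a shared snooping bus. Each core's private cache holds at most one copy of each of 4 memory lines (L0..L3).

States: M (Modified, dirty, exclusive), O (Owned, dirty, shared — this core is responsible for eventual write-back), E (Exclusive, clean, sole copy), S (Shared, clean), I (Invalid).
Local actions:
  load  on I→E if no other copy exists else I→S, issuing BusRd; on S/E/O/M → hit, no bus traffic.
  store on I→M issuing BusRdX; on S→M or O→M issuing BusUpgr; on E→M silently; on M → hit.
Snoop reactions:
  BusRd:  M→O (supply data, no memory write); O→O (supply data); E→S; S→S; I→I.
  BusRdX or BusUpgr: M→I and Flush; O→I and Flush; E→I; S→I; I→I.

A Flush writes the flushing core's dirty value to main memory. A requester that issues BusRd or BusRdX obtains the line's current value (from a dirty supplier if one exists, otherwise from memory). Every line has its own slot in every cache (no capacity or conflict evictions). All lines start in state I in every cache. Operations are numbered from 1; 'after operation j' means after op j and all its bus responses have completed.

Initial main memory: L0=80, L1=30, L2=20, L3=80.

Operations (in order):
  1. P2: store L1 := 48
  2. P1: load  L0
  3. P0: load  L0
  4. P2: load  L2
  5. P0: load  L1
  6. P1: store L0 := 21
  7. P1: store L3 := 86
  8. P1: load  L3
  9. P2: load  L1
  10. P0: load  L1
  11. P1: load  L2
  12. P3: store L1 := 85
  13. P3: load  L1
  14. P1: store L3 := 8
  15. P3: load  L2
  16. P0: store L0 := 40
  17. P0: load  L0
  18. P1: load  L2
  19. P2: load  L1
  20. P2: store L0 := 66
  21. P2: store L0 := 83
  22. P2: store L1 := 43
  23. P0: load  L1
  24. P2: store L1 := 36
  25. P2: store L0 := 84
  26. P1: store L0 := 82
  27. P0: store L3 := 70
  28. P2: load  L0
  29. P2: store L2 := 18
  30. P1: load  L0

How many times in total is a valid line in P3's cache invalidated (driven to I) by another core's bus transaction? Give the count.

step 1: P2: store L1 := 48  ⟶  IIMI  (L1)  txn=BusRdX  M[L1]=30
step 2: P1: load  L0  ⟶  IEII  (L0)  txn=BusRd  M[L0]=80
step 3: P0: load  L0  ⟶  SSII  (L0)  txn=BusRd  M[L0]=80
step 4: P2: load  L2  ⟶  IIEI  (L2)  txn=BusRd  M[L2]=20
step 5: P0: load  L1  ⟶  SIOI  (L1)  txn=BusRd  M[L1]=30
step 6: P1: store L0 := 21  ⟶  IMII  (L0)  txn=BusUpgr  M[L0]=80
step 7: P1: store L3 := 86  ⟶  IMII  (L3)  txn=BusRdX  M[L3]=80
step 8: P1: load  L3  ⟶  IMII  (L3)  txn=∅  M[L3]=80
step 9: P2: load  L1  ⟶  SIOI  (L1)  txn=∅  M[L1]=30
step 10: P0: load  L1  ⟶  SIOI  (L1)  txn=∅  M[L1]=30
step 11: P1: load  L2  ⟶  ISSI  (L2)  txn=BusRd  M[L2]=20
step 12: P3: store L1 := 85  ⟶  IIIM  (L1)  txn=BusRdX+Flush  M[L1]=48
step 13: P3: load  L1  ⟶  IIIM  (L1)  txn=∅  M[L1]=48
step 14: P1: store L3 := 8  ⟶  IMII  (L3)  txn=∅  M[L3]=80
step 15: P3: load  L2  ⟶  ISSS  (L2)  txn=BusRd  M[L2]=20
step 16: P0: store L0 := 40  ⟶  MIII  (L0)  txn=BusRdX+Flush  M[L0]=21
step 17: P0: load  L0  ⟶  MIII  (L0)  txn=∅  M[L0]=21
step 18: P1: load  L2  ⟶  ISSS  (L2)  txn=∅  M[L2]=20
step 19: P2: load  L1  ⟶  IISO  (L1)  txn=BusRd  M[L1]=48
step 20: P2: store L0 := 66  ⟶  IIMI  (L0)  txn=BusRdX+Flush  M[L0]=40
step 21: P2: store L0 := 83  ⟶  IIMI  (L0)  txn=∅  M[L0]=40
step 22: P2: store L1 := 43  ⟶  IIMI  (L1)  txn=BusUpgr+Flush  M[L1]=85
step 23: P0: load  L1  ⟶  SIOI  (L1)  txn=BusRd  M[L1]=85
step 24: P2: store L1 := 36  ⟶  IIMI  (L1)  txn=BusUpgr  M[L1]=85
step 25: P2: store L0 := 84  ⟶  IIMI  (L0)  txn=∅  M[L0]=40
step 26: P1: store L0 := 82  ⟶  IMII  (L0)  txn=BusRdX+Flush  M[L0]=84
step 27: P0: store L3 := 70  ⟶  MIII  (L3)  txn=BusRdX+Flush  M[L3]=8
step 28: P2: load  L0  ⟶  IOSI  (L0)  txn=BusRd  M[L0]=84
step 29: P2: store L2 := 18  ⟶  IIMI  (L2)  txn=BusUpgr  M[L2]=20
step 30: P1: load  L0  ⟶  IOSI  (L0)  txn=∅  M[L0]=84

invalidations = 2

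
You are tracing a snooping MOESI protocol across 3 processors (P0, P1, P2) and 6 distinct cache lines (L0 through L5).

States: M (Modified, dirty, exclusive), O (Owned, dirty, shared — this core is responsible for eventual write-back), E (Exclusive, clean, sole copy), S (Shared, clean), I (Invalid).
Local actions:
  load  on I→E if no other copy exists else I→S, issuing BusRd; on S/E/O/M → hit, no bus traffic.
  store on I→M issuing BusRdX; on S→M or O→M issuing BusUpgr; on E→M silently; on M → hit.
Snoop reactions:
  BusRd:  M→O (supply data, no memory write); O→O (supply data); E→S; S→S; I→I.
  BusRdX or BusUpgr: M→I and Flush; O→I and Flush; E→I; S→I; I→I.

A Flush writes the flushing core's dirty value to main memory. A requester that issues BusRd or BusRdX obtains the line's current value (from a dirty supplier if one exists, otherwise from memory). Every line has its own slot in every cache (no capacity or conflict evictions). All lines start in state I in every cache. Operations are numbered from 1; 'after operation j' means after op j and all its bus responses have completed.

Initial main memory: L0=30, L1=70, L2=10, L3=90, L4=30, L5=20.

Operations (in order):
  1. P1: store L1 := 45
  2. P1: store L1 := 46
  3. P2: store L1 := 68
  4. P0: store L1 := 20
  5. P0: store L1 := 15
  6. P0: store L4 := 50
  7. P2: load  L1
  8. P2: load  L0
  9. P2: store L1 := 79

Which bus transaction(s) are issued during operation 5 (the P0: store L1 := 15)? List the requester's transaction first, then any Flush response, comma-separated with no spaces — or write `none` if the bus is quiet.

bus = none

1. P1: store L1 := 45  bus=[BusRdX]  L1: P0=I P1=M P2=I  mem[L1]=70
2. P1: store L1 := 46  bus=[-]  L1: P0=I P1=M P2=I  mem[L1]=70
3. P2: store L1 := 68  bus=[BusRdX,Flush]  L1: P0=I P1=I P2=M  mem[L1]=46
4. P0: store L1 := 20  bus=[BusRdX,Flush]  L1: P0=M P1=I P2=I  mem[L1]=68
5. P0: store L1 := 15  bus=[-]  L1: P0=M P1=I P2=I  mem[L1]=68
6. P0: store L4 := 50  bus=[BusRdX]  L4: P0=M P1=I P2=I  mem[L4]=30
7. P2: load  L1  bus=[BusRd]  L1: P0=O P1=I P2=S  mem[L1]=68
8. P2: load  L0  bus=[BusRd]  L0: P0=I P1=I P2=E  mem[L0]=30
9. P2: store L1 := 79  bus=[BusUpgr,Flush]  L1: P0=I P1=I P2=M  mem[L1]=15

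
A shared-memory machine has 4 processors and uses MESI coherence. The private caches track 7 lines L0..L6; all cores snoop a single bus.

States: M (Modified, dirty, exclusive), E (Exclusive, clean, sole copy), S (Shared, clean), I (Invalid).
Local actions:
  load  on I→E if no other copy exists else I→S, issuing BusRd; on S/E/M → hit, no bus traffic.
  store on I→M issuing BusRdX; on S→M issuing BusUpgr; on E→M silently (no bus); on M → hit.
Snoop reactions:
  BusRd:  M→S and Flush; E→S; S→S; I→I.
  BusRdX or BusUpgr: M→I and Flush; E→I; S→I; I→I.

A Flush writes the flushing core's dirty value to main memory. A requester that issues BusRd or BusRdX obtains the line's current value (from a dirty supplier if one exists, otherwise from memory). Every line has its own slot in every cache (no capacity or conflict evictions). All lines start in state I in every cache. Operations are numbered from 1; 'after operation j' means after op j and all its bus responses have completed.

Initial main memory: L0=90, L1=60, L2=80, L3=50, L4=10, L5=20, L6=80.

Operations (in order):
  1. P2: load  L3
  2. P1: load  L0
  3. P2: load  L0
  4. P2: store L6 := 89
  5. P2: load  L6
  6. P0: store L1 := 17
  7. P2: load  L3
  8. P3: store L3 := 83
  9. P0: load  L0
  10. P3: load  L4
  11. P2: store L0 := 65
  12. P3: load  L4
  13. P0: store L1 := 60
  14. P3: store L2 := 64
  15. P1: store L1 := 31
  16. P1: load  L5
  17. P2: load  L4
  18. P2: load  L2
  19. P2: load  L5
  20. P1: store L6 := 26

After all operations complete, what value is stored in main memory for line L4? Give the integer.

step 1: P2: load  L3  ⟶  IIEI  (L3)  txn=BusRd  M[L3]=50
step 2: P1: load  L0  ⟶  IEII  (L0)  txn=BusRd  M[L0]=90
step 3: P2: load  L0  ⟶  ISSI  (L0)  txn=BusRd  M[L0]=90
step 4: P2: store L6 := 89  ⟶  IIMI  (L6)  txn=BusRdX  M[L6]=80
step 5: P2: load  L6  ⟶  IIMI  (L6)  txn=∅  M[L6]=80
step 6: P0: store L1 := 17  ⟶  MIII  (L1)  txn=BusRdX  M[L1]=60
step 7: P2: load  L3  ⟶  IIEI  (L3)  txn=∅  M[L3]=50
step 8: P3: store L3 := 83  ⟶  IIIM  (L3)  txn=BusRdX  M[L3]=50
step 9: P0: load  L0  ⟶  SSSI  (L0)  txn=BusRd  M[L0]=90
step 10: P3: load  L4  ⟶  IIIE  (L4)  txn=BusRd  M[L4]=10
step 11: P2: store L0 := 65  ⟶  IIMI  (L0)  txn=BusUpgr  M[L0]=90
step 12: P3: load  L4  ⟶  IIIE  (L4)  txn=∅  M[L4]=10
step 13: P0: store L1 := 60  ⟶  MIII  (L1)  txn=∅  M[L1]=60
step 14: P3: store L2 := 64  ⟶  IIIM  (L2)  txn=BusRdX  M[L2]=80
step 15: P1: store L1 := 31  ⟶  IMII  (L1)  txn=BusRdX+Flush  M[L1]=60
step 16: P1: load  L5  ⟶  IEII  (L5)  txn=BusRd  M[L5]=20
step 17: P2: load  L4  ⟶  IISS  (L4)  txn=BusRd  M[L4]=10
step 18: P2: load  L2  ⟶  IISS  (L2)  txn=BusRd+Flush  M[L2]=64
step 19: P2: load  L5  ⟶  ISSI  (L5)  txn=BusRd  M[L5]=20
step 20: P1: store L6 := 26  ⟶  IMII  (L6)  txn=BusRdX+Flush  M[L6]=89

memory[L4] = 10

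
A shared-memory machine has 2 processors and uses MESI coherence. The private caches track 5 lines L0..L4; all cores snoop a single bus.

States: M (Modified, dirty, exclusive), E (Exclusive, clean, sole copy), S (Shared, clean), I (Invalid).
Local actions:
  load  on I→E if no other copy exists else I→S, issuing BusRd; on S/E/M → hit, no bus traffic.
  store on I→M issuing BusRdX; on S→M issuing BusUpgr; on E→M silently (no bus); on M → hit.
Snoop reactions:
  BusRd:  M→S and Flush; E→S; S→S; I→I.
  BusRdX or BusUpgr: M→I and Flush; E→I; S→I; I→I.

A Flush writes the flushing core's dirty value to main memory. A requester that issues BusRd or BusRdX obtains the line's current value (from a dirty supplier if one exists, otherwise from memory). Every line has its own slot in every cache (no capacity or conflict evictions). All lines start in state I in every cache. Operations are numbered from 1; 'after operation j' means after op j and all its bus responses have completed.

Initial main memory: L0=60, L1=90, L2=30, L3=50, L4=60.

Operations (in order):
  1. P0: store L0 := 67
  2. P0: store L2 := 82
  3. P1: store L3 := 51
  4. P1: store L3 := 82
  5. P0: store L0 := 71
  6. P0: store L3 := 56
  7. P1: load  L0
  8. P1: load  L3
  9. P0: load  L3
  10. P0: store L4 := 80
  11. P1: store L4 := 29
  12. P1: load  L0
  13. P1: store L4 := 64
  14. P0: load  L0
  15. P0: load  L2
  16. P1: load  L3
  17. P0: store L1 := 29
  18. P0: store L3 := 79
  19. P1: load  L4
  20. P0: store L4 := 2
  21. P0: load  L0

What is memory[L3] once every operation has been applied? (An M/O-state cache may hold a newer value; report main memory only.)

memory[L3] = 56

  op1 P0: store L0 := 67 → M/I on L0; bus BusRdX; mem=60
  op2 P0: store L2 := 82 → M/I on L2; bus BusRdX; mem=30
  op3 P1: store L3 := 51 → I/M on L3; bus BusRdX; mem=50
  op4 P1: store L3 := 82 → I/M on L3; bus (none); mem=50
  op5 P0: store L0 := 71 → M/I on L0; bus (none); mem=60
  op6 P0: store L3 := 56 → M/I on L3; bus BusRdX Flush; mem=82
  op7 P1: load  L0 → S/S on L0; bus BusRd Flush; mem=71
  op8 P1: load  L3 → S/S on L3; bus BusRd Flush; mem=56
  op9 P0: load  L3 → S/S on L3; bus (none); mem=56
  op10 P0: store L4 := 80 → M/I on L4; bus BusRdX; mem=60
  op11 P1: store L4 := 29 → I/M on L4; bus BusRdX Flush; mem=80
  op12 P1: load  L0 → S/S on L0; bus (none); mem=71
  op13 P1: store L4 := 64 → I/M on L4; bus (none); mem=80
  op14 P0: load  L0 → S/S on L0; bus (none); mem=71
  op15 P0: load  L2 → M/I on L2; bus (none); mem=30
  op16 P1: load  L3 → S/S on L3; bus (none); mem=56
  op17 P0: store L1 := 29 → M/I on L1; bus BusRdX; mem=90
  op18 P0: store L3 := 79 → M/I on L3; bus BusUpgr; mem=56
  op19 P1: load  L4 → I/M on L4; bus (none); mem=80
  op20 P0: store L4 := 2 → M/I on L4; bus BusRdX Flush; mem=64
  op21 P0: load  L0 → S/S on L0; bus (none); mem=71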